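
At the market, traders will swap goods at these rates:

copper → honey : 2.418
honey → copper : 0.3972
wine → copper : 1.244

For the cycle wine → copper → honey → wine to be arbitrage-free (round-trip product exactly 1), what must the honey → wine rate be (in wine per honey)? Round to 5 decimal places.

0.33245

Known legs of the cycle: 1.244 × 2.418 = 3.007992
For no arbitrage the full-cycle product must be 1, so the missing rate is 1 / 3.007992 ≈ 0.3324477.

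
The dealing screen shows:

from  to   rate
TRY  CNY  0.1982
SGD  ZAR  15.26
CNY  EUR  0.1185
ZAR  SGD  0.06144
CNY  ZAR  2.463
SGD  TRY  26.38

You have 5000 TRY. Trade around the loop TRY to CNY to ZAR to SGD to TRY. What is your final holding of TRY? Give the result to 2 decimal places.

5000 TRY × 0.1982 = 991 CNY
991 CNY × 2.463 = 2440.833 ZAR
2440.833 ZAR × 0.06144 = 149.96477952 SGD
149.96477952 SGD × 26.38 = 3956.0708837376 TRY

3956.07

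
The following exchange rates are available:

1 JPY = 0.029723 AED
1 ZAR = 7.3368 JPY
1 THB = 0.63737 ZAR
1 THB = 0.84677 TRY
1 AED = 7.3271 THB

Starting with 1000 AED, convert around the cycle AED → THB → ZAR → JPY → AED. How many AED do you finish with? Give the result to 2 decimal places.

1000 AED × 7.3271 = 7327.1 THB
7327.1 THB × 0.63737 = 4670.073727 ZAR
4670.073727 ZAR × 7.3368 = 34263.3969202536 JPY
34263.3969202536 JPY × 0.029723 = 1018.4109466606977528 AED

1018.41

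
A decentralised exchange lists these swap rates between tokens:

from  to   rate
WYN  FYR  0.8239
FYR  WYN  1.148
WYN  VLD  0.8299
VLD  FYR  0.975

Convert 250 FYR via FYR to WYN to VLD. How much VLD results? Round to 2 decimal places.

250 FYR × 1.148 = 287 WYN
287 WYN × 0.8299 = 238.1813 VLD

238.18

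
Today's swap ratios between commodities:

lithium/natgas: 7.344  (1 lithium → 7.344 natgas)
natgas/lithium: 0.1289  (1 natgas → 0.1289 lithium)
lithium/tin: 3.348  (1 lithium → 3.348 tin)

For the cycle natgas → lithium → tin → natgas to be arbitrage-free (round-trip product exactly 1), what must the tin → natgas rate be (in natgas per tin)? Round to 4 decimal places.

Known legs of the cycle: 0.1289 × 3.348 = 0.4315572
For no arbitrage the full-cycle product must be 1, so the missing rate is 1 / 0.4315572 ≈ 2.317190.

2.3172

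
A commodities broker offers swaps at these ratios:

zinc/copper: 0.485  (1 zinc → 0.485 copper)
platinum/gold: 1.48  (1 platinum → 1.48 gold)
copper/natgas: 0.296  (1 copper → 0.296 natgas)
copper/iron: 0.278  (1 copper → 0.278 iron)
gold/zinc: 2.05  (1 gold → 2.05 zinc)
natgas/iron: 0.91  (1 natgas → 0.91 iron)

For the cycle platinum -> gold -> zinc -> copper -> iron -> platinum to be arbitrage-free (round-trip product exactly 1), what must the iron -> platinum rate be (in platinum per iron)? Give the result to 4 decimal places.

2.4445

Known legs of the cycle: 1.48 × 2.05 × 0.485 × 0.278 = 0.40907422
For no arbitrage the full-cycle product must be 1, so the missing rate is 1 / 0.40907422 ≈ 2.444544.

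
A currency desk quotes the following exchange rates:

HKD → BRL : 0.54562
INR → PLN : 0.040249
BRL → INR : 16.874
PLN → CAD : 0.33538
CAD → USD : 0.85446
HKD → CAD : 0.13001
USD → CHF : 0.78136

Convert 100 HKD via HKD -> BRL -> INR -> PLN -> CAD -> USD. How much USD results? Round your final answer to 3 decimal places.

100 HKD × 0.54562 = 54.562 BRL
54.562 BRL × 16.874 = 920.679188 INR
920.679188 INR × 0.040249 = 37.056416637812 PLN
37.056416637812 PLN × 0.33538 = 12.42798101198938856 CAD
12.42798101198938856 CAD × 0.85446 = 10.6192126555044529489776 USD

10.619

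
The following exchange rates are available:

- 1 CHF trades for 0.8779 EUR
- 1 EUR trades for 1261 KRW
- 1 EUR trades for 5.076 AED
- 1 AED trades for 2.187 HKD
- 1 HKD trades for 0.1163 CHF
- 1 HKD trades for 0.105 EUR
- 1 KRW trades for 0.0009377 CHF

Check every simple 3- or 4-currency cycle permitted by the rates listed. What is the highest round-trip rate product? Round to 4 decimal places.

1.1656

EUR→AED→HKD→EUR: 5.076 × 2.187 × 0.105 = 1.16563
EUR→AED→HKD→CHF→EUR: 5.076 × 2.187 × 0.1163 × 0.8779 = 1.13343
EUR→KRW→CHF→EUR: 1261 × 0.0009377 × 0.8779 = 1.03806
Maximum is EUR→AED→HKD→EUR at 1.1656; arbitrage exists.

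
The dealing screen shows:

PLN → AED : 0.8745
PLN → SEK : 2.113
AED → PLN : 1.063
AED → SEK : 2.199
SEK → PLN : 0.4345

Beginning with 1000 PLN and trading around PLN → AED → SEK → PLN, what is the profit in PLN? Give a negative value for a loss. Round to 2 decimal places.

1000 PLN × 0.8745 = 874.5 AED
874.5 AED × 2.199 = 1923.0255 SEK
1923.0255 SEK × 0.4345 = 835.55457975 PLN
Net change: 835.55457975 − 1000 = -164.44542025 PLN

-164.45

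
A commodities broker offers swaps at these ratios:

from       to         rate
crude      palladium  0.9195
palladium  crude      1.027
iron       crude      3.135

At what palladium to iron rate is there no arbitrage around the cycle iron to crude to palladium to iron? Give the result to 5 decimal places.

Known legs of the cycle: 3.135 × 0.9195 = 2.8826325
For no arbitrage the full-cycle product must be 1, so the missing rate is 1 / 2.8826325 ≈ 0.3469051.

0.34691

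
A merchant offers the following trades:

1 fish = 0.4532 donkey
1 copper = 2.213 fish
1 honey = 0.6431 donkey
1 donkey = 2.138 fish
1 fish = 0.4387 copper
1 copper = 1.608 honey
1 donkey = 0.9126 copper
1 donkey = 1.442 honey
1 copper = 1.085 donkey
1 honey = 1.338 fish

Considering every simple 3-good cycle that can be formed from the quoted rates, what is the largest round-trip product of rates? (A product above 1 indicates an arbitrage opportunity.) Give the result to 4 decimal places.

1.0177

donkey→fish→copper→donkey: 2.138 × 0.4387 × 1.085 = 1.01767
copper→honey→fish→copper: 1.608 × 1.338 × 0.4387 = 0.94386
donkey→copper→honey→donkey: 0.9126 × 1.608 × 0.6431 = 0.94372
donkey→copper→fish→donkey: 0.9126 × 2.213 × 0.4532 = 0.91528
donkey→honey→fish→donkey: 1.442 × 1.338 × 0.4532 = 0.87440
Maximum is donkey→fish→copper→donkey at 1.0177; arbitrage exists.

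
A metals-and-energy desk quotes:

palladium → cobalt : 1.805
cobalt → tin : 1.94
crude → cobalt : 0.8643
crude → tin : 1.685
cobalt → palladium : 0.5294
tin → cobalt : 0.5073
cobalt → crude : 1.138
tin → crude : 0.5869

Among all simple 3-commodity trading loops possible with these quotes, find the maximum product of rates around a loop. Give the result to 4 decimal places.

cobalt→tin→crude→cobalt: 1.94 × 0.5869 × 0.8643 = 0.98408
cobalt→crude→tin→cobalt: 1.138 × 1.685 × 0.5073 = 0.97276
Maximum is cobalt→tin→crude→cobalt at 0.9841; no arbitrage — every cycle loses value.

0.9841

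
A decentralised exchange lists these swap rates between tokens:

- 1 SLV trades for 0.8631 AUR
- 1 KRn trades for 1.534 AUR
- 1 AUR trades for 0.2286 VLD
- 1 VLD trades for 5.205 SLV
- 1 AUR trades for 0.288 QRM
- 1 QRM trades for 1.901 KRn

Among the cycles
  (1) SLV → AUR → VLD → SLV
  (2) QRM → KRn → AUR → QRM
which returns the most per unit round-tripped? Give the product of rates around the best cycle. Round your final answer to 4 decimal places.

(1) 0.8631 × 0.2286 × 5.205 = 1.02697
(2) 1.901 × 1.534 × 0.288 = 0.83985
Highest is cycle (1) at 1.0270 (>1, arbitrage).

1.0270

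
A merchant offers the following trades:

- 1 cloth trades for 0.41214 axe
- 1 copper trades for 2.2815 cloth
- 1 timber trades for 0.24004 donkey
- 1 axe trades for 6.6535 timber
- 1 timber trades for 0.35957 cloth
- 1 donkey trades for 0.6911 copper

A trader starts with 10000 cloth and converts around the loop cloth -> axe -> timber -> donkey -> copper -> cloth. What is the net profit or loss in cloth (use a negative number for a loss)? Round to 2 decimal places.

378.63

10000 cloth × 0.41214 = 4121.4 axe
4121.4 axe × 6.6535 = 27421.7349 timber
27421.7349 timber × 0.24004 = 6582.313245396 donkey
6582.313245396 donkey × 0.6911 = 4549.0366838931756 copper
4549.0366838931756 copper × 2.2815 = 10378.6271943022801314 cloth
Net change: 10378.6271943022801314 − 10000 = 378.6271943022801314 cloth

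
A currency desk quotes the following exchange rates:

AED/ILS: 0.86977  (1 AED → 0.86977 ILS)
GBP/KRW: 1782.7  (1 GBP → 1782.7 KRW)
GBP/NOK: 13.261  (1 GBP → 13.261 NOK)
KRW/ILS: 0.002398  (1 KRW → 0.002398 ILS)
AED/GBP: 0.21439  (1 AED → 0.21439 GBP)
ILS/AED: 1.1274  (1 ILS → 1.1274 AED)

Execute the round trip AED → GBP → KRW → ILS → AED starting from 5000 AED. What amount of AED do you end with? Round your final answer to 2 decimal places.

5166.30

5000 AED × 0.21439 = 1071.95 GBP
1071.95 GBP × 1782.7 = 1910965.265 KRW
1910965.265 KRW × 0.002398 = 4582.49470547 ILS
4582.49470547 ILS × 1.1274 = 5166.304530946878 AED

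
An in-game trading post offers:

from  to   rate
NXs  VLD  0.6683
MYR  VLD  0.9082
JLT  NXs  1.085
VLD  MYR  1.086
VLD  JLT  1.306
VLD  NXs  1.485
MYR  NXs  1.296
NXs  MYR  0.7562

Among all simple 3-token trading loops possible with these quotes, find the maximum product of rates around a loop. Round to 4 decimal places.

1.0199

VLD→NXs→MYR→VLD: 1.485 × 0.7562 × 0.9082 = 1.01987
JLT→NXs→VLD→JLT: 1.085 × 0.6683 × 1.306 = 0.94699
VLD→MYR→NXs→VLD: 1.086 × 1.296 × 0.6683 = 0.94060
Maximum is VLD→NXs→MYR→VLD at 1.0199; arbitrage exists.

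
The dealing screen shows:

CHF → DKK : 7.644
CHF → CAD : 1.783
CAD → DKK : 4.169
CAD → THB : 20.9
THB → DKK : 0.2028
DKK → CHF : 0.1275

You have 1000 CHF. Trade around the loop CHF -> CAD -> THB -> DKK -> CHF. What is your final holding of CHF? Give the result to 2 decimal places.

1000 CHF × 1.783 = 1783 CAD
1783 CAD × 20.9 = 37264.7 THB
37264.7 THB × 0.2028 = 7557.28116 DKK
7557.28116 DKK × 0.1275 = 963.5533479 CHF

963.55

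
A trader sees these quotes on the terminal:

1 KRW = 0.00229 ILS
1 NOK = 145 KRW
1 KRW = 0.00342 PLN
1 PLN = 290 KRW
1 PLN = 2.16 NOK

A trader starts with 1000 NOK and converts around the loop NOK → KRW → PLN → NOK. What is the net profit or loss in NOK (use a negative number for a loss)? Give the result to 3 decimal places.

1000 NOK × 145 = 145000 KRW
145000 KRW × 0.00342 = 495.9 PLN
495.9 PLN × 2.16 = 1071.144 NOK
Net change: 1071.144 − 1000 = 71.144 NOK

71.144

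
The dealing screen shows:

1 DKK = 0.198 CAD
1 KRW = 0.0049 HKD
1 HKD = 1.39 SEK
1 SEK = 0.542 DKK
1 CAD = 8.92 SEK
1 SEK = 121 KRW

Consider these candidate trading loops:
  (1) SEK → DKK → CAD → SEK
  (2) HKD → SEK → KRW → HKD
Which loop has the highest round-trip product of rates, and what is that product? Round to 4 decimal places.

(1) 0.542 × 0.198 × 8.92 = 0.95726
(2) 1.39 × 121 × 0.0049 = 0.82413
Highest is cycle (1) at 0.9573 (≤1, no arbitrage).

0.9573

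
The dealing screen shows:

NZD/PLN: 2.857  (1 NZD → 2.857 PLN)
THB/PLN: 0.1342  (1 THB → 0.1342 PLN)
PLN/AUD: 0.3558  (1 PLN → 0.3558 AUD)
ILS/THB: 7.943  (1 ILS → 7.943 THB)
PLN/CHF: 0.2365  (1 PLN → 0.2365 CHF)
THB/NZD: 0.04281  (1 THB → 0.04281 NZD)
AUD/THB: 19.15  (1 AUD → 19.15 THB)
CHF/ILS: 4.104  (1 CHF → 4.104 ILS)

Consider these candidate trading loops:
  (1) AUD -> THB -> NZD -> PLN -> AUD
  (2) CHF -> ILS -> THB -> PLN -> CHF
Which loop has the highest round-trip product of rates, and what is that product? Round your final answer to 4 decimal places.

(1) 19.15 × 0.04281 × 2.857 × 0.3558 = 0.83336
(2) 4.104 × 7.943 × 0.1342 × 0.2365 = 1.03461
Highest is cycle (2) at 1.0346 (>1, arbitrage).

1.0346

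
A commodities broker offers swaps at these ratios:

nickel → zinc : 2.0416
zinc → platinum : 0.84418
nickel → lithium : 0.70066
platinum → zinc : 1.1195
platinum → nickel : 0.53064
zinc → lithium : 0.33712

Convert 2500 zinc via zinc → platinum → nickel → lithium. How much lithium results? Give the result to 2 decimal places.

2500 zinc × 0.84418 = 2110.45 platinum
2110.45 platinum × 0.53064 = 1119.889188 nickel
1119.889188 nickel × 0.70066 = 784.66155846408 lithium

784.66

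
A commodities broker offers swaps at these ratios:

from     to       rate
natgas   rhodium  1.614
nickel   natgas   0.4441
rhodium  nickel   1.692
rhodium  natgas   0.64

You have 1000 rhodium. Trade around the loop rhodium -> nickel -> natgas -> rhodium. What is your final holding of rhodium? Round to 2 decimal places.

1212.79

1000 rhodium × 1.692 = 1692 nickel
1692 nickel × 0.4441 = 751.4172 natgas
751.4172 natgas × 1.614 = 1212.7873608 rhodium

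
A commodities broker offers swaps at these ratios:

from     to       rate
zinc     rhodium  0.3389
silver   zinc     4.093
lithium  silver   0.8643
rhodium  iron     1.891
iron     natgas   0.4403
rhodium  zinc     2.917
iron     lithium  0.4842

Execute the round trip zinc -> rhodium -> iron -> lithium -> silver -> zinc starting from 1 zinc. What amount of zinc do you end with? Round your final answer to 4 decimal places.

1 zinc × 0.3389 = 0.3389 rhodium
0.3389 rhodium × 1.891 = 0.6408599 iron
0.6408599 iron × 0.4842 = 0.31030436358 lithium
0.31030436358 lithium × 0.8643 = 0.268196061442194 silver
0.268196061442194 silver × 4.093 = 1.097726479482900042 zinc

1.0977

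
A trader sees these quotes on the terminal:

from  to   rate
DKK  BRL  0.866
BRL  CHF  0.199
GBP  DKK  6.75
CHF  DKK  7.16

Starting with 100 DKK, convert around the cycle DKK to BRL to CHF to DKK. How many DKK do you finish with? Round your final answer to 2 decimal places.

100 DKK × 0.866 = 86.6 BRL
86.6 BRL × 0.199 = 17.2334 CHF
17.2334 CHF × 7.16 = 123.391144 DKK

123.39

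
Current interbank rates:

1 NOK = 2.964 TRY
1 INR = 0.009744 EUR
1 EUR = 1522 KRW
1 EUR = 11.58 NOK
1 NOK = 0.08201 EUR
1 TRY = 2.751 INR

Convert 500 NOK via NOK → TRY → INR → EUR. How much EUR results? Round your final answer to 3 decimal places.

39.726

500 NOK × 2.964 = 1482 TRY
1482 TRY × 2.751 = 4076.982 INR
4076.982 INR × 0.009744 = 39.726112608 EUR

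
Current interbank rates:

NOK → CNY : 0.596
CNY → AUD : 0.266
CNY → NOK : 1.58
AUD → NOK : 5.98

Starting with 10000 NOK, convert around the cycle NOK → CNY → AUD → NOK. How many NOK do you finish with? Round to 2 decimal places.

10000 NOK × 0.596 = 5960 CNY
5960 CNY × 0.266 = 1585.36 AUD
1585.36 AUD × 5.98 = 9480.4528 NOK

9480.45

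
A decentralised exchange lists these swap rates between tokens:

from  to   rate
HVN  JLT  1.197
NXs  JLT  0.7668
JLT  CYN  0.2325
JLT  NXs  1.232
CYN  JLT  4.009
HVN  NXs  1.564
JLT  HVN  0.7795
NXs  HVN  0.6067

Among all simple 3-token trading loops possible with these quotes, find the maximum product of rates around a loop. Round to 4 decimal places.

NXs→JLT→HVN→NXs: 0.7668 × 0.7795 × 1.564 = 0.93484
NXs→HVN→JLT→NXs: 0.6067 × 1.197 × 1.232 = 0.89470
Maximum is NXs→JLT→HVN→NXs at 0.9348; no arbitrage — every cycle loses value.

0.9348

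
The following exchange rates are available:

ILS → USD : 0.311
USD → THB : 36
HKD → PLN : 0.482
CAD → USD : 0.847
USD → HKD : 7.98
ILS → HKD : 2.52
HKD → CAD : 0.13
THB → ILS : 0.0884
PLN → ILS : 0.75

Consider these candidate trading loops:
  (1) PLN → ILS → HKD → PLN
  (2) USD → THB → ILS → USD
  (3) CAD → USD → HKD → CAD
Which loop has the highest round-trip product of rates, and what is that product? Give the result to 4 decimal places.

(1) 0.75 × 2.52 × 0.482 = 0.91098
(2) 36 × 0.0884 × 0.311 = 0.98973
(3) 0.847 × 7.98 × 0.13 = 0.87868
Highest is cycle (2) at 0.9897 (≤1, no arbitrage).

0.9897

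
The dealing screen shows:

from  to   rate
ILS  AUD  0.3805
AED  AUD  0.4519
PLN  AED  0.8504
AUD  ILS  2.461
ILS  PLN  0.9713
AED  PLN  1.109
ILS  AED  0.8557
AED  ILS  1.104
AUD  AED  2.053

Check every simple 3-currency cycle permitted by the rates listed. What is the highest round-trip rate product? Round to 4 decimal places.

AED→AUD→ILS→AED: 0.4519 × 2.461 × 0.8557 = 0.95165
PLN→AED→ILS→PLN: 0.8504 × 1.104 × 0.9713 = 0.91190
AED→ILS→AUD→AED: 1.104 × 0.3805 × 2.053 = 0.86241
Maximum is AED→AUD→ILS→AED at 0.9516; no arbitrage — every cycle loses value.

0.9516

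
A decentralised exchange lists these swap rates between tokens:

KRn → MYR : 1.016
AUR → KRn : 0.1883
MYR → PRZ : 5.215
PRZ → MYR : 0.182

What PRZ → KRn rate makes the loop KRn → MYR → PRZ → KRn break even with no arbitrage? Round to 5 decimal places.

0.18873

Known legs of the cycle: 1.016 × 5.215 = 5.29844
For no arbitrage the full-cycle product must be 1, so the missing rate is 1 / 5.29844 ≈ 0.1887348.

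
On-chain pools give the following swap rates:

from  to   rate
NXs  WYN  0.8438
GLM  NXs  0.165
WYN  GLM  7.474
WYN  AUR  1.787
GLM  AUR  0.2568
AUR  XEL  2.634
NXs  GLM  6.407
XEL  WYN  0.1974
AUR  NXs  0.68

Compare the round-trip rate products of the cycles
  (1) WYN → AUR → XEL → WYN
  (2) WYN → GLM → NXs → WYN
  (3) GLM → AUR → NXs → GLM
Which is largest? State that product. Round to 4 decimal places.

1.1188

(1) 1.787 × 2.634 × 0.1974 = 0.92915
(2) 7.474 × 0.165 × 0.8438 = 1.04058
(3) 0.2568 × 0.68 × 6.407 = 1.11882
Highest is cycle (3) at 1.1188 (>1, arbitrage).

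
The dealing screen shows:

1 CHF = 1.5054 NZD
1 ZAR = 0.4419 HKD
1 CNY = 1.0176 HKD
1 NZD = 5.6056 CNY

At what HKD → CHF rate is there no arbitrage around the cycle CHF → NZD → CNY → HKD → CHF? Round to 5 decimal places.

0.11645

Known legs of the cycle: 1.5054 × 5.6056 × 1.0176 = 8.587190836224
For no arbitrage the full-cycle product must be 1, so the missing rate is 1 / 8.587190836224 ≈ 0.1164525.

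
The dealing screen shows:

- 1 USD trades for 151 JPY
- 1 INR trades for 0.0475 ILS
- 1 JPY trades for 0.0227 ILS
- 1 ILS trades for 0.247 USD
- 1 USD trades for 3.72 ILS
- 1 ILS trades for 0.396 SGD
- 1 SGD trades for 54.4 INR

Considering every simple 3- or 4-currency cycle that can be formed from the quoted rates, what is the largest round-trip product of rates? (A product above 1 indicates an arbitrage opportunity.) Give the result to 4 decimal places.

INR→ILS→SGD→INR: 0.0475 × 0.396 × 54.4 = 1.02326
JPY→ILS→USD→JPY: 0.0227 × 0.247 × 151 = 0.84664
Maximum is INR→ILS→SGD→INR at 1.0233; arbitrage exists.

1.0233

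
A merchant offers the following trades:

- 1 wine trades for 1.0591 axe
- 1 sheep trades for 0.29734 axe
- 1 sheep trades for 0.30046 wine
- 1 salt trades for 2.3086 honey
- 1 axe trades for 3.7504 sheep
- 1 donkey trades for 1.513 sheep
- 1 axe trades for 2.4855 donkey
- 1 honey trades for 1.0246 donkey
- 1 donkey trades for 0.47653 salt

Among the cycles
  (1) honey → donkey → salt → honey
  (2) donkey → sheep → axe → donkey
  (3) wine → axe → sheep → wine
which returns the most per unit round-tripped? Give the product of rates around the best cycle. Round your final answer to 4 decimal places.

(1) 1.0246 × 0.47653 × 2.3086 = 1.12718
(2) 1.513 × 0.29734 × 2.4855 = 1.11817
(3) 1.0591 × 3.7504 × 0.30046 = 1.19344
Highest is cycle (3) at 1.1934 (>1, arbitrage).

1.1934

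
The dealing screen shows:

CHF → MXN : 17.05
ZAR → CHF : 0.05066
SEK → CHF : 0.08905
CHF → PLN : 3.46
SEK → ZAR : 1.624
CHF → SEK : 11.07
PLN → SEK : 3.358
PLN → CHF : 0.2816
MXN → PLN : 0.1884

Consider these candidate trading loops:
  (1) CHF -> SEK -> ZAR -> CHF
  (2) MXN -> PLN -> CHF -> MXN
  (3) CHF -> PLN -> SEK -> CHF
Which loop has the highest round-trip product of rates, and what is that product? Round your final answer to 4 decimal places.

1.0346

(1) 11.07 × 1.624 × 0.05066 = 0.91075
(2) 0.1884 × 0.2816 × 17.05 = 0.90456
(3) 3.46 × 3.358 × 0.08905 = 1.03464
Highest is cycle (3) at 1.0346 (>1, arbitrage).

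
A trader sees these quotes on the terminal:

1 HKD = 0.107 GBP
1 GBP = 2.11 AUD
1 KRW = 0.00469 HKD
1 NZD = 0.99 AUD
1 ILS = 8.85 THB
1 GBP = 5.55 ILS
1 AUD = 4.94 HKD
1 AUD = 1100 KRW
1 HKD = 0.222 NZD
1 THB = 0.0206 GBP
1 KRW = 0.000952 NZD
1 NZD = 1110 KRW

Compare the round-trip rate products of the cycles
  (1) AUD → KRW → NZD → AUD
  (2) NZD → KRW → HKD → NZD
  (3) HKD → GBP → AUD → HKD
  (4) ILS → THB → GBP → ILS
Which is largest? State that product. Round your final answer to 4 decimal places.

1.1557

(1) 1100 × 0.000952 × 0.99 = 1.03673
(2) 1110 × 0.00469 × 0.222 = 1.15571
(3) 0.107 × 2.11 × 4.94 = 1.11530
(4) 8.85 × 0.0206 × 5.55 = 1.01182
Highest is cycle (2) at 1.1557 (>1, arbitrage).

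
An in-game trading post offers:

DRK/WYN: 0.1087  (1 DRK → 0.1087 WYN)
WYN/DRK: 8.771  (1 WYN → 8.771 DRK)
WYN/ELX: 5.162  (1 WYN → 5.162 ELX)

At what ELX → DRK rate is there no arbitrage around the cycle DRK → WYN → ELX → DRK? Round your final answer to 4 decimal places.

Known legs of the cycle: 0.1087 × 5.162 = 0.5611094
For no arbitrage the full-cycle product must be 1, so the missing rate is 1 / 0.5611094 ≈ 1.782184.

1.7822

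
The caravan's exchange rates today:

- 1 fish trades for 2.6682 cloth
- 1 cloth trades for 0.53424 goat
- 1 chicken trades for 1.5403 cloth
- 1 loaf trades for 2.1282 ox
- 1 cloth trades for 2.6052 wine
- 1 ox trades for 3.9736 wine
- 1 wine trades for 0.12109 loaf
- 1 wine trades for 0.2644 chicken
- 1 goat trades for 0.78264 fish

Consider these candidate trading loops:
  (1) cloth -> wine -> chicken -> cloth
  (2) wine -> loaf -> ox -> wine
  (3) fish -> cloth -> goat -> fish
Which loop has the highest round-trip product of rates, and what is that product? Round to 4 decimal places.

1.1156

(1) 2.6052 × 0.2644 × 1.5403 = 1.06098
(2) 0.12109 × 2.1282 × 3.9736 = 1.02401
(3) 2.6682 × 0.53424 × 0.78264 = 1.11562
Highest is cycle (3) at 1.1156 (>1, arbitrage).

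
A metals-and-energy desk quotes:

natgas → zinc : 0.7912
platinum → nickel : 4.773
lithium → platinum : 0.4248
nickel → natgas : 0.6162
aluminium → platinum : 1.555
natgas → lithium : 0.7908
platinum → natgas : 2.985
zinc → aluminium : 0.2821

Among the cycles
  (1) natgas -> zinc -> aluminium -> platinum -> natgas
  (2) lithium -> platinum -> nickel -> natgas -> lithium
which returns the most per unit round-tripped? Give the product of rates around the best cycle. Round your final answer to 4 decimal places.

(1) 0.7912 × 0.2821 × 1.555 × 2.985 = 1.03601
(2) 0.4248 × 4.773 × 0.6162 × 0.7908 = 0.98802
Highest is cycle (1) at 1.0360 (>1, arbitrage).

1.0360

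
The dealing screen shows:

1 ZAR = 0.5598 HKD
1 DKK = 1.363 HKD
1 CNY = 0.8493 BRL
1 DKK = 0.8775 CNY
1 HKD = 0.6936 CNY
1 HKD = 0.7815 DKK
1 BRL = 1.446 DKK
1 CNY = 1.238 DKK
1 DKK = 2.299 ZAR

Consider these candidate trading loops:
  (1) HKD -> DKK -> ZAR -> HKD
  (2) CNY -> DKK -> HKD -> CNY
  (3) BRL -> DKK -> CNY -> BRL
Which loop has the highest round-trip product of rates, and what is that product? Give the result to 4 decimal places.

1.1704

(1) 0.7815 × 2.299 × 0.5598 = 1.00578
(2) 1.238 × 1.363 × 0.6936 = 1.17038
(3) 1.446 × 0.8775 × 0.8493 = 1.07765
Highest is cycle (2) at 1.1704 (>1, arbitrage).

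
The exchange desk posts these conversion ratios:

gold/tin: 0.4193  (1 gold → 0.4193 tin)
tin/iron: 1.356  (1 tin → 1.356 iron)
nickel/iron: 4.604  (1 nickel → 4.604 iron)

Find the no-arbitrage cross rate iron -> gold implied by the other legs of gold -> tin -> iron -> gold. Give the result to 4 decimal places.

1.7588

Known legs of the cycle: 0.4193 × 1.356 = 0.5685708
For no arbitrage the full-cycle product must be 1, so the missing rate is 1 / 0.5685708 ≈ 1.758796.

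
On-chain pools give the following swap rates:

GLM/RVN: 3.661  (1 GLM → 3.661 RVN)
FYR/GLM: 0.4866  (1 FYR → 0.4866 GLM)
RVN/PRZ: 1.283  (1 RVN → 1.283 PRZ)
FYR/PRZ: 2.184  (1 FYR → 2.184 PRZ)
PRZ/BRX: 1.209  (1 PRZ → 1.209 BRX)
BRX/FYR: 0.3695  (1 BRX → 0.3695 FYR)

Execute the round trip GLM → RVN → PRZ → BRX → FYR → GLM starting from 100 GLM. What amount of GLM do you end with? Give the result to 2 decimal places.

102.10

100 GLM × 3.661 = 366.1 RVN
366.1 RVN × 1.283 = 469.7063 PRZ
469.7063 PRZ × 1.209 = 567.8749167 BRX
567.8749167 BRX × 0.3695 = 209.82978172065 FYR
209.82978172065 FYR × 0.4866 = 102.10317178526829 GLM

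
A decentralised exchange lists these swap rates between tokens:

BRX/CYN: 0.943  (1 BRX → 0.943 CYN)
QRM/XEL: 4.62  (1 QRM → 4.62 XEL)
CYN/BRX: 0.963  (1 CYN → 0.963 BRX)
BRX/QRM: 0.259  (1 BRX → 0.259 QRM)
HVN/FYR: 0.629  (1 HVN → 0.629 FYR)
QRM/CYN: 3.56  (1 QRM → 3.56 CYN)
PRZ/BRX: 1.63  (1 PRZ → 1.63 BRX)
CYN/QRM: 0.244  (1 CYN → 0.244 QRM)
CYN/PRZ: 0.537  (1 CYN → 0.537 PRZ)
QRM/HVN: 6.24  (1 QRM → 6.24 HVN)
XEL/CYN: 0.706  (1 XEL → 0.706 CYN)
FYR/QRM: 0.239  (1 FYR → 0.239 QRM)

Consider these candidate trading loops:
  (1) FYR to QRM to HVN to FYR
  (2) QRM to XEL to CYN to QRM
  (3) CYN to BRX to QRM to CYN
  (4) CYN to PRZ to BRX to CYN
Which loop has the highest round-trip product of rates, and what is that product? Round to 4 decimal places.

0.9381

(1) 0.239 × 6.24 × 0.629 = 0.93807
(2) 4.62 × 0.706 × 0.244 = 0.79586
(3) 0.963 × 0.259 × 3.56 = 0.88792
(4) 0.537 × 1.63 × 0.943 = 0.82542
Highest is cycle (1) at 0.9381 (≤1, no arbitrage).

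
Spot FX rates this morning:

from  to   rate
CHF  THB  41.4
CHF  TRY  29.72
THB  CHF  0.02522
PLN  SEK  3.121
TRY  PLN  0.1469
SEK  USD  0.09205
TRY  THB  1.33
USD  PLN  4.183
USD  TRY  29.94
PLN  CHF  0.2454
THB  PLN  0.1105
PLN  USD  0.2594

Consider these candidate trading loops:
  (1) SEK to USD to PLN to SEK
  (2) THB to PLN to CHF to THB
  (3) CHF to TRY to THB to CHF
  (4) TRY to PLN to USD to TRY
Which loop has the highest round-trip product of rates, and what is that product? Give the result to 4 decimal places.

1.2017

(1) 0.09205 × 4.183 × 3.121 = 1.20173
(2) 0.1105 × 0.2454 × 41.4 = 1.12263
(3) 29.72 × 1.33 × 0.02522 = 0.99689
(4) 0.1469 × 0.2594 × 29.94 = 1.14089
Highest is cycle (1) at 1.2017 (>1, arbitrage).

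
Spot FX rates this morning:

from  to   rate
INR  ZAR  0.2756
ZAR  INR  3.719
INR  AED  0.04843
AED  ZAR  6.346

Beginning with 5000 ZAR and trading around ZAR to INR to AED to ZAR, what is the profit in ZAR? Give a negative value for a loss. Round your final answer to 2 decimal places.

714.93

5000 ZAR × 3.719 = 18595 INR
18595 INR × 0.04843 = 900.55585 AED
900.55585 AED × 6.346 = 5714.9274241 ZAR
Net change: 5714.9274241 − 5000 = 714.9274241 ZAR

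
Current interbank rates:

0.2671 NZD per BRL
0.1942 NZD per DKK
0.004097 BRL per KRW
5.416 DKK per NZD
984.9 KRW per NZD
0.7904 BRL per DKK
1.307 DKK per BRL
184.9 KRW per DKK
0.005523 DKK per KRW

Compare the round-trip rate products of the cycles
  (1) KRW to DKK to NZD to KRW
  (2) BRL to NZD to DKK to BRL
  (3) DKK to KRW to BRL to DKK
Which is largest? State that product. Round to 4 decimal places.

(1) 0.005523 × 0.1942 × 984.9 = 1.05637
(2) 0.2671 × 5.416 × 0.7904 = 1.14340
(3) 184.9 × 0.004097 × 1.307 = 0.99010
Highest is cycle (2) at 1.1434 (>1, arbitrage).

1.1434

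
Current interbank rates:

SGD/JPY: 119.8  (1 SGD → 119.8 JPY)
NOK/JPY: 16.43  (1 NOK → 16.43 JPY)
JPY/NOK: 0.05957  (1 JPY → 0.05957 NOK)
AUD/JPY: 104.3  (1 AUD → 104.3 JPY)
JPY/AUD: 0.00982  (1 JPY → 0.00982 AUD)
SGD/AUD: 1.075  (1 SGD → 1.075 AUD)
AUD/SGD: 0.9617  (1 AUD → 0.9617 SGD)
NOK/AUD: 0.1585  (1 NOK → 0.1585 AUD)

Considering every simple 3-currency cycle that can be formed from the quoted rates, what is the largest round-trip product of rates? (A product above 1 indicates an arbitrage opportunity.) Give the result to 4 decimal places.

1.1314

AUD→SGD→JPY→AUD: 0.9617 × 119.8 × 0.00982 = 1.13138
AUD→JPY→NOK→AUD: 104.3 × 0.05957 × 0.1585 = 0.98478
Maximum is AUD→SGD→JPY→AUD at 1.1314; arbitrage exists.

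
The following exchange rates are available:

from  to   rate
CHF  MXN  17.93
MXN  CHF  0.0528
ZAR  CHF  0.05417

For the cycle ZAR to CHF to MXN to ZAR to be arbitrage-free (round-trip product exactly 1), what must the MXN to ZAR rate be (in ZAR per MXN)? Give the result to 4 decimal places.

1.0296

Known legs of the cycle: 0.05417 × 17.93 = 0.9712681
For no arbitrage the full-cycle product must be 1, so the missing rate is 1 / 0.9712681 ≈ 1.029582.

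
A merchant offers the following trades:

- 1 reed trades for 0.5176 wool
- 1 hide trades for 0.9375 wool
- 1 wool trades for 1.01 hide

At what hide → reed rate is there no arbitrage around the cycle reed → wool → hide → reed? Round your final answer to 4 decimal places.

Known legs of the cycle: 0.5176 × 1.01 = 0.522776
For no arbitrage the full-cycle product must be 1, so the missing rate is 1 / 0.522776 ≈ 1.912865.

1.9129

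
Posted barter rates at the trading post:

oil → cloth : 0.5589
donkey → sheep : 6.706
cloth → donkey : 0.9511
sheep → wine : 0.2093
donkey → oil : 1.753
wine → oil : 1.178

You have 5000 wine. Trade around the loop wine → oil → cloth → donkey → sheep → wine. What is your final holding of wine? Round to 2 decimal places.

4394.49

5000 wine × 1.178 = 5890 oil
5890 oil × 0.5589 = 3291.921 cloth
3291.921 cloth × 0.9511 = 3130.9460631 donkey
3130.9460631 donkey × 6.706 = 20996.1242991486 sheep
20996.1242991486 sheep × 0.2093 = 4394.48881581180198 wine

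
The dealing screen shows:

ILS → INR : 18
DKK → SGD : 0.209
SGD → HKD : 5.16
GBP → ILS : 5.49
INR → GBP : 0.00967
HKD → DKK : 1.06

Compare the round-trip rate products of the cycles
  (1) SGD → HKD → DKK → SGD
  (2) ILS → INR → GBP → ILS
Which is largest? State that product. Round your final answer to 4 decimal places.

(1) 5.16 × 1.06 × 0.209 = 1.14315
(2) 18 × 0.00967 × 5.49 = 0.95559
Highest is cycle (1) at 1.1431 (>1, arbitrage).

1.1431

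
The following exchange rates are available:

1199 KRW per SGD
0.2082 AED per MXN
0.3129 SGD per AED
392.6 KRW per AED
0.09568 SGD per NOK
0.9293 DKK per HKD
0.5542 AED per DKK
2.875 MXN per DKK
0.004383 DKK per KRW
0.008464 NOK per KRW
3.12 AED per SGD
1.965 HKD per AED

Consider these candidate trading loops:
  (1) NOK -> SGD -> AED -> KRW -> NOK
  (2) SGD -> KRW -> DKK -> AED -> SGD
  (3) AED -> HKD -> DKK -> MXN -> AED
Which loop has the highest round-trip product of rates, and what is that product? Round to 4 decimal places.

1.0930

(1) 0.09568 × 3.12 × 392.6 × 0.008464 = 0.99198
(2) 1199 × 0.004383 × 0.5542 × 0.3129 = 0.91130
(3) 1.965 × 0.9293 × 2.875 × 0.2082 = 1.09304
Highest is cycle (3) at 1.0930 (>1, arbitrage).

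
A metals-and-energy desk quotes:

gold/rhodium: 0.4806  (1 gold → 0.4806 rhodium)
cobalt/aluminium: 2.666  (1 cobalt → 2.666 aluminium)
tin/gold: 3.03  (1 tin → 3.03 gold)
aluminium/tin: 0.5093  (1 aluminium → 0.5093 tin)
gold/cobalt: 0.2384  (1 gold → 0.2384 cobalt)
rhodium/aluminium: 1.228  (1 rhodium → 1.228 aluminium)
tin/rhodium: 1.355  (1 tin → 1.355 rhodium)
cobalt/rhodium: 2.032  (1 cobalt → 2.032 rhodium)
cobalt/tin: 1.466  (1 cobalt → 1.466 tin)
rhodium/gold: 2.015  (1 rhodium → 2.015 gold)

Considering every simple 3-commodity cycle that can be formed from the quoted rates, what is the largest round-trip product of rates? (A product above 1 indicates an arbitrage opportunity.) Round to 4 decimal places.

1.0590

gold→cobalt→tin→gold: 0.2384 × 1.466 × 3.03 = 1.05897
gold→cobalt→rhodium→gold: 0.2384 × 2.032 × 2.015 = 0.97612
aluminium→tin→rhodium→aluminium: 0.5093 × 1.355 × 1.228 = 0.84744
Maximum is gold→cobalt→tin→gold at 1.0590; arbitrage exists.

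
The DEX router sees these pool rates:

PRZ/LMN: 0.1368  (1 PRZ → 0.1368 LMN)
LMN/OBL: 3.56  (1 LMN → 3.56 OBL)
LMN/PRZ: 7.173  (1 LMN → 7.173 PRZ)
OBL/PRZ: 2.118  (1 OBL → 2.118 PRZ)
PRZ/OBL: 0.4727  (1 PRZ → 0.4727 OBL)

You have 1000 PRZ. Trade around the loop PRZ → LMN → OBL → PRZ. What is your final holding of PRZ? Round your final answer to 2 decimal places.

1031.48

1000 PRZ × 0.1368 = 136.8 LMN
136.8 LMN × 3.56 = 487.008 OBL
487.008 OBL × 2.118 = 1031.482944 PRZ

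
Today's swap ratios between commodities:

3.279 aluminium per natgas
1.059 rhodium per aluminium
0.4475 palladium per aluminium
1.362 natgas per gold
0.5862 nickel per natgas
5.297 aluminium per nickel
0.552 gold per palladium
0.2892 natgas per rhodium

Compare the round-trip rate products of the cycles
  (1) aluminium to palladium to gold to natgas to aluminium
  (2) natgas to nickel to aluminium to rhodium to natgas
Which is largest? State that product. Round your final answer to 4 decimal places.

(1) 0.4475 × 0.552 × 1.362 × 3.279 = 1.10319
(2) 0.5862 × 5.297 × 1.059 × 0.2892 = 0.95098
Highest is cycle (1) at 1.1032 (>1, arbitrage).

1.1032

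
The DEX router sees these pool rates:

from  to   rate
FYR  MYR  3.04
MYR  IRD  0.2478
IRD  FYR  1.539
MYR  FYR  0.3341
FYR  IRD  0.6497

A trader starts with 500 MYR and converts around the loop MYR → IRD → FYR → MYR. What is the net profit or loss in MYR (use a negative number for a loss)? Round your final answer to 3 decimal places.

500 MYR × 0.2478 = 123.9 IRD
123.9 IRD × 1.539 = 190.6821 FYR
190.6821 FYR × 3.04 = 579.673584 MYR
Net change: 579.673584 − 500 = 79.673584 MYR

79.674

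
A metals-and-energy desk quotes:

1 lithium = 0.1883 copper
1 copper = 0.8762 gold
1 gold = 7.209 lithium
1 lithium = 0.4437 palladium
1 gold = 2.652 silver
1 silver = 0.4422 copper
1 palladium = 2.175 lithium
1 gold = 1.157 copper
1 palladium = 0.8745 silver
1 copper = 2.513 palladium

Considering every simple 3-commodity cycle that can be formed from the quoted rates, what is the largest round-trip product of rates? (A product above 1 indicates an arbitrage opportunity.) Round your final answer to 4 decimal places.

copper→gold→lithium→copper: 0.8762 × 7.209 × 0.1883 = 1.18940
copper→palladium→lithium→copper: 2.513 × 2.175 × 0.1883 = 1.02921
copper→gold→silver→copper: 0.8762 × 2.652 × 0.4422 = 1.02753
copper→palladium→silver→copper: 2.513 × 0.8745 × 0.4422 = 0.97179
Maximum is copper→gold→lithium→copper at 1.1894; arbitrage exists.

1.1894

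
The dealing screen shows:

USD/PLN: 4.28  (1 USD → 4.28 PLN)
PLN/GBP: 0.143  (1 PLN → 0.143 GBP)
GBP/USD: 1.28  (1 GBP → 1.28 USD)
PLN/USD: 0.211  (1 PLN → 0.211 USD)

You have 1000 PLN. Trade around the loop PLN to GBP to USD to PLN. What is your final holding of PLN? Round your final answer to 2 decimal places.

783.41

1000 PLN × 0.143 = 143 GBP
143 GBP × 1.28 = 183.04 USD
183.04 USD × 4.28 = 783.4112 PLN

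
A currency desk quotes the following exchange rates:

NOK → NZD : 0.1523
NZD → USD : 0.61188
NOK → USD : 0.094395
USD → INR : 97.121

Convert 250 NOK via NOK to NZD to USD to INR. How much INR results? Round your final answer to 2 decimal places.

2262.66

250 NOK × 0.1523 = 38.075 NZD
38.075 NZD × 0.61188 = 23.297331 USD
23.297331 USD × 97.121 = 2262.660084051 INR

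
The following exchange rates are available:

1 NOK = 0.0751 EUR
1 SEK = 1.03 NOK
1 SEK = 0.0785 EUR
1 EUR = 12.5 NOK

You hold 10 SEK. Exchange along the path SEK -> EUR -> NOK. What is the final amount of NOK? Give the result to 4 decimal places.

10 SEK × 0.0785 = 0.785 EUR
0.785 EUR × 12.5 = 9.8125 NOK

9.8125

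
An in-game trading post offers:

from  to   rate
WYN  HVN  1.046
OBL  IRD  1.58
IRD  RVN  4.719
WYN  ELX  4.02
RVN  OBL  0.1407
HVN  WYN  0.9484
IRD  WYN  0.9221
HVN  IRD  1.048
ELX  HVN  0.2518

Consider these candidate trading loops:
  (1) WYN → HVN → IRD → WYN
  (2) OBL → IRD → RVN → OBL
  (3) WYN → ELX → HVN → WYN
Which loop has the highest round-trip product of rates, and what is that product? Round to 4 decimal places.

(1) 1.046 × 1.048 × 0.9221 = 1.01081
(2) 1.58 × 4.719 × 0.1407 = 1.04906
(3) 4.02 × 0.2518 × 0.9484 = 0.96000
Highest is cycle (2) at 1.0491 (>1, arbitrage).

1.0491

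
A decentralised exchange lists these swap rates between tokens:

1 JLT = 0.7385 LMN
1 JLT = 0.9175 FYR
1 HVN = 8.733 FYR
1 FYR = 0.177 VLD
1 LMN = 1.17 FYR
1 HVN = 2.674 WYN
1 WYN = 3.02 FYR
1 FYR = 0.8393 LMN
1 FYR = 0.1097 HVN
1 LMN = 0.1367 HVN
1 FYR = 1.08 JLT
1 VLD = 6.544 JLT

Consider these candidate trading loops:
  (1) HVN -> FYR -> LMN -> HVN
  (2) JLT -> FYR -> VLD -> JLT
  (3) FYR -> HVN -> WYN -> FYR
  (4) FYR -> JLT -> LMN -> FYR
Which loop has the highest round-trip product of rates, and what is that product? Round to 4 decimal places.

(1) 8.733 × 0.8393 × 0.1367 = 1.00196
(2) 0.9175 × 0.177 × 6.544 = 1.06273
(3) 0.1097 × 2.674 × 3.02 = 0.88588
(4) 1.08 × 0.7385 × 1.17 = 0.93317
Highest is cycle (2) at 1.0627 (>1, arbitrage).

1.0627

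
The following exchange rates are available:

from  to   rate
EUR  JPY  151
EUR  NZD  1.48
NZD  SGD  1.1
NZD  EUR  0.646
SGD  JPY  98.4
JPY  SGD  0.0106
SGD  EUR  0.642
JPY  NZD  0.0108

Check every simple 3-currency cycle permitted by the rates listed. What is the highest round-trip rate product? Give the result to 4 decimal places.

JPY→NZD→SGD→JPY: 0.0108 × 1.1 × 98.4 = 1.16899
JPY→NZD→EUR→JPY: 0.0108 × 0.646 × 151 = 1.05350
EUR→NZD→SGD→EUR: 1.48 × 1.1 × 0.642 = 1.04518
JPY→SGD→EUR→JPY: 0.0106 × 0.642 × 151 = 1.02759
Maximum is JPY→NZD→SGD→JPY at 1.1690; arbitrage exists.

1.1690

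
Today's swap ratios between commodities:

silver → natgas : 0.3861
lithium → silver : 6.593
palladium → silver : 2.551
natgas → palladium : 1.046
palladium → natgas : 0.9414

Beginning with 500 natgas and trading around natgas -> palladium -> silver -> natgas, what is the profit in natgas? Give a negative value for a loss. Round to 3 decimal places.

500 natgas × 1.046 = 523 palladium
523 palladium × 2.551 = 1334.173 silver
1334.173 silver × 0.3861 = 515.1241953 natgas
Net change: 515.1241953 − 500 = 15.1241953 natgas

15.124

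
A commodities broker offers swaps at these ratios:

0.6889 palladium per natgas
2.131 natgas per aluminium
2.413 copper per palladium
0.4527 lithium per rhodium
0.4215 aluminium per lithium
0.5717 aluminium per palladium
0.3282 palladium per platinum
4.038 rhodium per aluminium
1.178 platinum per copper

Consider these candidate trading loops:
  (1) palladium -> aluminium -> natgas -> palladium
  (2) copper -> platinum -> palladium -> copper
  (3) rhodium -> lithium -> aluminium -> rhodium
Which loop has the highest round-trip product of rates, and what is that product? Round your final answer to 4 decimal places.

0.9329

(1) 0.5717 × 2.131 × 0.6889 = 0.83928
(2) 1.178 × 0.3282 × 2.413 = 0.93291
(3) 0.4527 × 0.4215 × 4.038 = 0.77050
Highest is cycle (2) at 0.9329 (≤1, no arbitrage).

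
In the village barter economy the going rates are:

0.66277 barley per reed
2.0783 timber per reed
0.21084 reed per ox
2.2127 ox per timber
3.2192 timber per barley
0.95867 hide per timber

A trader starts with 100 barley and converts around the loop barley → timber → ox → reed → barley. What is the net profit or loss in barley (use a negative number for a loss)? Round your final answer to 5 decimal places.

-0.46259

100 barley × 3.2192 = 321.92 timber
321.92 timber × 2.2127 = 712.312384 ox
712.312384 ox × 0.21084 = 150.18394304256 reed
150.18394304256 reed × 0.66277 = 99.5374119303174912 barley
Net change: 99.5374119303174912 − 100 = -0.4625880696825088 barley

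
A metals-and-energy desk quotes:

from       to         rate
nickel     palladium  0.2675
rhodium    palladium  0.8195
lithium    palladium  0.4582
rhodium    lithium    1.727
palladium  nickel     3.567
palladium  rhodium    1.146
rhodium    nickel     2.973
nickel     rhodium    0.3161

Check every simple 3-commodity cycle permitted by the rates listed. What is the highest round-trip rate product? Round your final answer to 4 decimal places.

0.9240

rhodium→palladium→nickel→rhodium: 0.8195 × 3.567 × 0.3161 = 0.92401
rhodium→nickel→palladium→rhodium: 2.973 × 0.2675 × 1.146 = 0.91139
lithium→palladium→rhodium→lithium: 0.4582 × 1.146 × 1.727 = 0.90684
Maximum is rhodium→palladium→nickel→rhodium at 0.9240; no arbitrage — every cycle loses value.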